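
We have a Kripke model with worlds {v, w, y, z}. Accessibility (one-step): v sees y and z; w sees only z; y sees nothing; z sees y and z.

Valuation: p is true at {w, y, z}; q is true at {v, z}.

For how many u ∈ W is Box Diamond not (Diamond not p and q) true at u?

v: successors {y, z}; Diamond not (Diamond not p and q) there: y:F, z:T. ✗
w: successors {z}; Diamond not (Diamond not p and q) there: z:T. ✓
y: no successors, so Box Diamond not (Diamond not p and q) holds vacuously. ✓
z: successors {y, z}; Diamond not (Diamond not p and q) there: y:F, z:T. ✗
Satisfying worlds: {w, y}.

2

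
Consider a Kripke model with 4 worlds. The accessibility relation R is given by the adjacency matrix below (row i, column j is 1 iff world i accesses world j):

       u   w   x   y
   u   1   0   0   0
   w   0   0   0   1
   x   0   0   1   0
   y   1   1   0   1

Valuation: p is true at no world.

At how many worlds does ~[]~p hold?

u: []~p is T. ✗
w: []~p is T. ✗
x: []~p is T. ✗
y: []~p is T. ✗
Satisfying worlds: ∅.

0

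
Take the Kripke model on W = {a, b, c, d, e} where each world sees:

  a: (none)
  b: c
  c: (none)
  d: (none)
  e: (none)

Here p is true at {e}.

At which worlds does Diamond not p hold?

a: no successors, so Diamond not p fails. ✗
b: successors {c}; not p there: c:T. ✓
c: no successors, so Diamond not p fails. ✗
d: no successors, so Diamond not p fails. ✗
e: no successors, so Diamond not p fails. ✗

{b}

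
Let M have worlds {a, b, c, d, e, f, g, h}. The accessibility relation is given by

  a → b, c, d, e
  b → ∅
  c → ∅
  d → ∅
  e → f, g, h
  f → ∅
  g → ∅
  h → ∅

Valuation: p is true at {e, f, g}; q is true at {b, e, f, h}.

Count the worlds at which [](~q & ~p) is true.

a: successors {b, c, d, e}; ~q & ~p there: b:F, c:T, d:T, e:F. ✗
b: no successors, so [](~q & ~p) holds vacuously. ✓
c: no successors, so [](~q & ~p) holds vacuously. ✓
d: no successors, so [](~q & ~p) holds vacuously. ✓
e: successors {f, g, h}; ~q & ~p there: f:F, g:F, h:F. ✗
f: no successors, so [](~q & ~p) holds vacuously. ✓
g: no successors, so [](~q & ~p) holds vacuously. ✓
h: no successors, so [](~q & ~p) holds vacuously. ✓
Satisfying worlds: {b, c, d, f, g, h}.

6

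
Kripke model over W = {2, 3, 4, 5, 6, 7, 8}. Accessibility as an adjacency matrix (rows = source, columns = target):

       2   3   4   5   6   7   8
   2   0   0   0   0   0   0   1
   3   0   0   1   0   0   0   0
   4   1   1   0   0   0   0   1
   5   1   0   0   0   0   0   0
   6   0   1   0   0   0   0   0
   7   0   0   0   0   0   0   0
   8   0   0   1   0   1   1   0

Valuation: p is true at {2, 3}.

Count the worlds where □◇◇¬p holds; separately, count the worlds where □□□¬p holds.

For □◇◇¬p:
2: successors {8}; ◇◇¬p there: 8:T. ✓
3: successors {4}; ◇◇¬p there: 4:T. ✓
4: successors {2, 3, 8}; ◇◇¬p there: 2:T, 3:T, 8:T. ✓
5: successors {2}; ◇◇¬p there: 2:T. ✓
6: successors {3}; ◇◇¬p there: 3:T. ✓
7: no successors, so □◇◇¬p holds vacuously. ✓
8: successors {4, 6, 7}; ◇◇¬p there: 4:T, 6:T, 7:F. ✗
— 6 worlds.
For □□□¬p:
2: successors {8}; □□¬p there: 8:F. ✗
3: successors {4}; □□¬p there: 4:T. ✓
4: successors {2, 3, 8}; □□¬p there: 2:T, 3:F, 8:F. ✗
5: successors {2}; □□¬p there: 2:T. ✓
6: successors {3}; □□¬p there: 3:F. ✗
7: no successors, so □□□¬p holds vacuously. ✓
8: successors {4, 6, 7}; □□¬p there: 4:T, 6:T, 7:T. ✓
— 4 worlds.

6 and 4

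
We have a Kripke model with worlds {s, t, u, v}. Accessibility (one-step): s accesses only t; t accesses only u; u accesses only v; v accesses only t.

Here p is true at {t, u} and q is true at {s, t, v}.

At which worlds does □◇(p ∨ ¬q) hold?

{s, u, v}

s: successors {t}; ◇(p ∨ ¬q) there: t:T. ✓
t: successors {u}; ◇(p ∨ ¬q) there: u:F. ✗
u: successors {v}; ◇(p ∨ ¬q) there: v:T. ✓
v: successors {t}; ◇(p ∨ ¬q) there: t:T. ✓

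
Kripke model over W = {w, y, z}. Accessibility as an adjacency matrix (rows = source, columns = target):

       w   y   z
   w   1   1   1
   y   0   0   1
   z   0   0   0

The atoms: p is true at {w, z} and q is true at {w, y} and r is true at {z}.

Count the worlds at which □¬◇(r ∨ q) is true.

w: successors {w, y, z}; ¬◇(r ∨ q) there: w:F, y:F, z:T. ✗
y: successors {z}; ¬◇(r ∨ q) there: z:T. ✓
z: no successors, so □¬◇(r ∨ q) holds vacuously. ✓
Satisfying worlds: {y, z}.

2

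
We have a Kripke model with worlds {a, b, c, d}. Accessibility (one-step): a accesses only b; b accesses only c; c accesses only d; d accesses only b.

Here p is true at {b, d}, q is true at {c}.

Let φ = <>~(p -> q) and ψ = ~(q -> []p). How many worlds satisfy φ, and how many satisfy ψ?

For <>~(p -> q):
a: successors {b}; ~(p -> q) there: b:T. ✓
b: successors {c}; ~(p -> q) there: c:F. ✗
c: successors {d}; ~(p -> q) there: d:T. ✓
d: successors {b}; ~(p -> q) there: b:T. ✓
— 3 worlds.
For ~(q -> []p):
a: q -> []p is T. ✗
b: q -> []p is T. ✗
c: q -> []p is T. ✗
d: q -> []p is T. ✗
— 0 worlds.

3 and 0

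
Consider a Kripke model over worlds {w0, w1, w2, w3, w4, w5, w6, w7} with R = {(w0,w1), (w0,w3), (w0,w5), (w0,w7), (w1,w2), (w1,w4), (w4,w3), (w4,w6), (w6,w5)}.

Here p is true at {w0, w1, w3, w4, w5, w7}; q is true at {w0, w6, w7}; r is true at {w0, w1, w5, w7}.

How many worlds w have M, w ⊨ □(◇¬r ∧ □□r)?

4

w0: successors {w1, w3, w5, w7}; ◇¬r ∧ □□r there: w1:F, w3:F, w5:F, w7:F. ✗
w1: successors {w2, w4}; ◇¬r ∧ □□r there: w2:F, w4:T. ✗
w2: no successors, so □(◇¬r ∧ □□r) holds vacuously. ✓
w3: no successors, so □(◇¬r ∧ □□r) holds vacuously. ✓
w4: successors {w3, w6}; ◇¬r ∧ □□r there: w3:F, w6:F. ✗
w5: no successors, so □(◇¬r ∧ □□r) holds vacuously. ✓
w6: successors {w5}; ◇¬r ∧ □□r there: w5:F. ✗
w7: no successors, so □(◇¬r ∧ □□r) holds vacuously. ✓
Satisfying worlds: {w2, w3, w5, w7}.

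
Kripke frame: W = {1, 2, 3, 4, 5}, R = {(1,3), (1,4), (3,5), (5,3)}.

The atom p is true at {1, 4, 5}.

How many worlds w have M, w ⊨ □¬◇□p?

4

1: successors {3, 4}; ¬◇□p there: 3:T, 4:T. ✓
2: no successors, so □¬◇□p holds vacuously. ✓
3: successors {5}; ¬◇□p there: 5:F. ✗
4: no successors, so □¬◇□p holds vacuously. ✓
5: successors {3}; ¬◇□p there: 3:T. ✓
Satisfying worlds: {1, 2, 4, 5}.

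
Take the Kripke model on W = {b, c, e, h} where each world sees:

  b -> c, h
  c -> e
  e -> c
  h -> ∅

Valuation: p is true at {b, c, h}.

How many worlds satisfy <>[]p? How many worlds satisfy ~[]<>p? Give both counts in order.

2 and 2

For <>[]p:
b: successors {c, h}; []p there: c:F, h:T. ✓
c: successors {e}; []p there: e:T. ✓
e: successors {c}; []p there: c:F. ✗
h: no successors, so <>[]p fails. ✗
— 2 worlds.
For ~[]<>p:
b: []<>p is F. ✓
c: []<>p is T. ✗
e: []<>p is F. ✓
h: []<>p is T. ✗
— 2 worlds.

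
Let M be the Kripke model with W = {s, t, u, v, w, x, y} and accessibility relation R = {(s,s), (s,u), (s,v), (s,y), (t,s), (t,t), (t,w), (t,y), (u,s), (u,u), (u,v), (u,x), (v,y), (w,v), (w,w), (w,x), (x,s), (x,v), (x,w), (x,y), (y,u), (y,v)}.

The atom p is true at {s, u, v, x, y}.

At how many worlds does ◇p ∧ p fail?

2

s: ◇p is T, p is T. ✓
t: ◇p is T, p is F. ✗
u: ◇p is T, p is T. ✓
v: ◇p is T, p is T. ✓
w: ◇p is T, p is F. ✗
x: ◇p is T, p is T. ✓
y: ◇p is T, p is T. ✓
Satisfying worlds: {s, u, v, x, y}.
So ◇p ∧ p fails at the other 2 worlds.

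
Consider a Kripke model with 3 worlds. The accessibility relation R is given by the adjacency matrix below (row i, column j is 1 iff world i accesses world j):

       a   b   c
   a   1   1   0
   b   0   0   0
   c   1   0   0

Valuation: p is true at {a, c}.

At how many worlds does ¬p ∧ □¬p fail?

2

a: ¬p is F, □¬p is F. ✗
b: ¬p is T, □¬p is T. ✓
c: ¬p is F, □¬p is F. ✗
Satisfying worlds: {b}.
So ¬p ∧ □¬p fails at the other 2 worlds.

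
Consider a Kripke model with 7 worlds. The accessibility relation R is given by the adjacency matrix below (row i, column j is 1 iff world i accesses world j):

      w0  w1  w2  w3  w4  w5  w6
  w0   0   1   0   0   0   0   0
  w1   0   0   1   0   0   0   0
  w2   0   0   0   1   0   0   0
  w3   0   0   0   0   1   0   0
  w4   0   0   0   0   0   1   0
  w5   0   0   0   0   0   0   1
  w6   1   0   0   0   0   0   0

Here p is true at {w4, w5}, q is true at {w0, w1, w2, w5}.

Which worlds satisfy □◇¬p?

{w0, w1, w4, w5, w6}

w0: successors {w1}; ◇¬p there: w1:T. ✓
w1: successors {w2}; ◇¬p there: w2:T. ✓
w2: successors {w3}; ◇¬p there: w3:F. ✗
w3: successors {w4}; ◇¬p there: w4:F. ✗
w4: successors {w5}; ◇¬p there: w5:T. ✓
w5: successors {w6}; ◇¬p there: w6:T. ✓
w6: successors {w0}; ◇¬p there: w0:T. ✓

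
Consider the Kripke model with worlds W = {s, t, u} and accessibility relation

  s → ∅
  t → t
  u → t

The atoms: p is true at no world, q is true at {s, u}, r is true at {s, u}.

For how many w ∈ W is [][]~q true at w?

3

s: no successors, so [][]~q holds vacuously. ✓
t: successors {t}; []~q there: t:T. ✓
u: successors {t}; []~q there: t:T. ✓
Satisfying worlds: {s, t, u}.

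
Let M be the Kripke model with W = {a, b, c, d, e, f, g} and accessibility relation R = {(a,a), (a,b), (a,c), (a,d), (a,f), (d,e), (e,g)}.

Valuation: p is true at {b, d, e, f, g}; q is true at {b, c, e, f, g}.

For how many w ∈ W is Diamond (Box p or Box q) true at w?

3

a: successors {a, b, c, d, f}; Box p or Box q there: a:F, b:T, c:T, d:T, f:T. ✓
b: no successors, so Diamond (Box p or Box q) fails. ✗
c: no successors, so Diamond (Box p or Box q) fails. ✗
d: successors {e}; Box p or Box q there: e:T. ✓
e: successors {g}; Box p or Box q there: g:T. ✓
f: no successors, so Diamond (Box p or Box q) fails. ✗
g: no successors, so Diamond (Box p or Box q) fails. ✗
Satisfying worlds: {a, d, e}.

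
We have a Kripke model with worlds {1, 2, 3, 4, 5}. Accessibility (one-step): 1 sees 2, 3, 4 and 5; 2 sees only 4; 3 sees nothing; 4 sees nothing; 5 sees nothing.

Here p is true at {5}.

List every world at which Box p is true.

1: successors {2, 3, 4, 5}; p there: 2:F, 3:F, 4:F, 5:T. ✗
2: successors {4}; p there: 4:F. ✗
3: no successors, so Box p holds vacuously. ✓
4: no successors, so Box p holds vacuously. ✓
5: no successors, so Box p holds vacuously. ✓

{3, 4, 5}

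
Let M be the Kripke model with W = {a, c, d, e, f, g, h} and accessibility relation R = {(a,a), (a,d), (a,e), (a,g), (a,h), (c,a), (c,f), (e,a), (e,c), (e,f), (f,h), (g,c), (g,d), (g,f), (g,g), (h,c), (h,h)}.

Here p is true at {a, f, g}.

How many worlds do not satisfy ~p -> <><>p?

a: ~p is F, <><>p is T. ✓
c: ~p is T, <><>p is T. ✓
d: ~p is T, <><>p is F. ✗
e: ~p is T, <><>p is T. ✓
f: ~p is F, <><>p is F. ✓
g: ~p is F, <><>p is T. ✓
h: ~p is T, <><>p is T. ✓
Satisfying worlds: {a, c, e, f, g, h}.
So ~p -> <><>p fails at the other 1 world.

1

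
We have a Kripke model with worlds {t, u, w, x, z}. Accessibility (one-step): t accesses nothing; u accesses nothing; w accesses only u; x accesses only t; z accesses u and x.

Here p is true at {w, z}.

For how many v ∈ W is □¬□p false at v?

t: no successors, so □¬□p holds vacuously. ✓
u: no successors, so □¬□p holds vacuously. ✓
w: successors {u}; ¬□p there: u:F. ✗
x: successors {t}; ¬□p there: t:F. ✗
z: successors {u, x}; ¬□p there: u:F, x:T. ✗
Satisfying worlds: {t, u}.
So □¬□p fails at the other 3 worlds.

3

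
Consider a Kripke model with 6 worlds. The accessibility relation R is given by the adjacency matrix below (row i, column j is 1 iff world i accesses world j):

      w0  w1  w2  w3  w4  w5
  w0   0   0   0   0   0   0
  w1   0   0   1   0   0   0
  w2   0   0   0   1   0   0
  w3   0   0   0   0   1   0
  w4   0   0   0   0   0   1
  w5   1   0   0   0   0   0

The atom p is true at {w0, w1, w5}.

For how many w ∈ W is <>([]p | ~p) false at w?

w0: no successors, so <>([]p | ~p) fails. ✗
w1: successors {w2}; []p | ~p there: w2:T. ✓
w2: successors {w3}; []p | ~p there: w3:T. ✓
w3: successors {w4}; []p | ~p there: w4:T. ✓
w4: successors {w5}; []p | ~p there: w5:T. ✓
w5: successors {w0}; []p | ~p there: w0:T. ✓
Satisfying worlds: {w1, w2, w3, w4, w5}.
So <>([]p | ~p) fails at the other 1 world.

1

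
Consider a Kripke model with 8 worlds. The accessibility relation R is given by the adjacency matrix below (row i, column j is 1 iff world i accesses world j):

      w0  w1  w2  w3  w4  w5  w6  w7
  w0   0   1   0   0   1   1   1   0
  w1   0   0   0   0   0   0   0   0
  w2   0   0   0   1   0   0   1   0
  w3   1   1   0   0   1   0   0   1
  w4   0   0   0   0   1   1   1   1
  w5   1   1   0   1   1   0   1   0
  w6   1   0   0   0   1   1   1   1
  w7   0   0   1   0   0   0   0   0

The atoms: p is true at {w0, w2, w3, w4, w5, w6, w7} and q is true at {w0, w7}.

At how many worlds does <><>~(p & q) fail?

w0: successors {w1, w4, w5, w6}; <>~(p & q) there: w1:F, w4:T, w5:T, w6:T. ✓
w1: no successors, so <><>~(p & q) fails. ✗
w2: successors {w3, w6}; <>~(p & q) there: w3:T, w6:T. ✓
w3: successors {w0, w1, w4, w7}; <>~(p & q) there: w0:T, w1:F, w4:T, w7:T. ✓
w4: successors {w4, w5, w6, w7}; <>~(p & q) there: w4:T, w5:T, w6:T, w7:T. ✓
w5: successors {w0, w1, w3, w4, w6}; <>~(p & q) there: w0:T, w1:F, w3:T, w4:T, w6:T. ✓
w6: successors {w0, w4, w5, w6, w7}; <>~(p & q) there: w0:T, w4:T, w5:T, w6:T, w7:T. ✓
w7: successors {w2}; <>~(p & q) there: w2:T. ✓
Satisfying worlds: {w0, w2, w3, w4, w5, w6, w7}.
So <><>~(p & q) fails at the other 1 world.

1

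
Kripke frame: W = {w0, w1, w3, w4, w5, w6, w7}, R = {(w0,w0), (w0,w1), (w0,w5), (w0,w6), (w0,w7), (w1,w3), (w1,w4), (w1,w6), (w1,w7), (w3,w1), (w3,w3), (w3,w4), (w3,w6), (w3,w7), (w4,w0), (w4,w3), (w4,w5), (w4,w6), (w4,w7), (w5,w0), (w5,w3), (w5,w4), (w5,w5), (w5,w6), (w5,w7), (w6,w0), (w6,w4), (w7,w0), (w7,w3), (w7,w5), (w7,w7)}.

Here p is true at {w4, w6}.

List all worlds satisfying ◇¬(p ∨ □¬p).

w0: successors {w0, w1, w5, w6, w7}; ¬(p ∨ □¬p) there: w0:T, w1:T, w5:T, w6:F, w7:F. ✓
w1: successors {w3, w4, w6, w7}; ¬(p ∨ □¬p) there: w3:T, w4:F, w6:F, w7:F. ✓
w3: successors {w1, w3, w4, w6, w7}; ¬(p ∨ □¬p) there: w1:T, w3:T, w4:F, w6:F, w7:F. ✓
w4: successors {w0, w3, w5, w6, w7}; ¬(p ∨ □¬p) there: w0:T, w3:T, w5:T, w6:F, w7:F. ✓
w5: successors {w0, w3, w4, w5, w6, w7}; ¬(p ∨ □¬p) there: w0:T, w3:T, w4:F, w5:T, w6:F, w7:F. ✓
w6: successors {w0, w4}; ¬(p ∨ □¬p) there: w0:T, w4:F. ✓
w7: successors {w0, w3, w5, w7}; ¬(p ∨ □¬p) there: w0:T, w3:T, w5:T, w7:F. ✓

{w0, w1, w3, w4, w5, w6, w7}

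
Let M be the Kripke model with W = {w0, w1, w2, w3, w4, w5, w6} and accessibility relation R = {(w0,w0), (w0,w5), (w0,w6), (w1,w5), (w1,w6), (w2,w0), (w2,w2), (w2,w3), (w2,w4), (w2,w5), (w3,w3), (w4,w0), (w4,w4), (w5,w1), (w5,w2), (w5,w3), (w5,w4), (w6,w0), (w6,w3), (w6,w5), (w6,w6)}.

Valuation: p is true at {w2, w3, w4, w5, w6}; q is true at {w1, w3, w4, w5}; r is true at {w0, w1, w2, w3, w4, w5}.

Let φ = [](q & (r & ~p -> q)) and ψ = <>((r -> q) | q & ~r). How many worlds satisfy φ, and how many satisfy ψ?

For [](q & (r & ~p -> q)):
w0: successors {w0, w5, w6}; q & (r & ~p -> q) there: w0:F, w5:T, w6:F. ✗
w1: successors {w5, w6}; q & (r & ~p -> q) there: w5:T, w6:F. ✗
w2: successors {w0, w2, w3, w4, w5}; q & (r & ~p -> q) there: w0:F, w2:F, w3:T, w4:T, w5:T. ✗
w3: successors {w3}; q & (r & ~p -> q) there: w3:T. ✓
w4: successors {w0, w4}; q & (r & ~p -> q) there: w0:F, w4:T. ✗
w5: successors {w1, w2, w3, w4}; q & (r & ~p -> q) there: w1:T, w2:F, w3:T, w4:T. ✗
w6: successors {w0, w3, w5, w6}; q & (r & ~p -> q) there: w0:F, w3:T, w5:T, w6:F. ✗
— 1 world.
For <>((r -> q) | q & ~r):
w0: successors {w0, w5, w6}; (r -> q) | q & ~r there: w0:F, w5:T, w6:T. ✓
w1: successors {w5, w6}; (r -> q) | q & ~r there: w5:T, w6:T. ✓
w2: successors {w0, w2, w3, w4, w5}; (r -> q) | q & ~r there: w0:F, w2:F, w3:T, w4:T, w5:T. ✓
w3: successors {w3}; (r -> q) | q & ~r there: w3:T. ✓
w4: successors {w0, w4}; (r -> q) | q & ~r there: w0:F, w4:T. ✓
w5: successors {w1, w2, w3, w4}; (r -> q) | q & ~r there: w1:T, w2:F, w3:T, w4:T. ✓
w6: successors {w0, w3, w5, w6}; (r -> q) | q & ~r there: w0:F, w3:T, w5:T, w6:T. ✓
— 7 worlds.

1 and 7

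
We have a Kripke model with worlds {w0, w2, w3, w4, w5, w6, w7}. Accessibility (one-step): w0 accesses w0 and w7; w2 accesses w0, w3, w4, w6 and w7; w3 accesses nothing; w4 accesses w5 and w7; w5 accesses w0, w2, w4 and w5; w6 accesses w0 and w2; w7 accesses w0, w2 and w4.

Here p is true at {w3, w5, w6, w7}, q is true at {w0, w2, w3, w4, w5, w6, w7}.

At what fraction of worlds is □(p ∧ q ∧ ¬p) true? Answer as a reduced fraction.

w0: successors {w0, w7}; p ∧ q ∧ ¬p there: w0:F, w7:F. ✗
w2: successors {w0, w3, w4, w6, w7}; p ∧ q ∧ ¬p there: w0:F, w3:F, w4:F, w6:F, w7:F. ✗
w3: no successors, so □(p ∧ q ∧ ¬p) holds vacuously. ✓
w4: successors {w5, w7}; p ∧ q ∧ ¬p there: w5:F, w7:F. ✗
w5: successors {w0, w2, w4, w5}; p ∧ q ∧ ¬p there: w0:F, w2:F, w4:F, w5:F. ✗
w6: successors {w0, w2}; p ∧ q ∧ ¬p there: w0:F, w2:F. ✗
w7: successors {w0, w2, w4}; p ∧ q ∧ ¬p there: w0:F, w2:F, w4:F. ✗
That's 1 of 7 worlds, so 1/7.

1/7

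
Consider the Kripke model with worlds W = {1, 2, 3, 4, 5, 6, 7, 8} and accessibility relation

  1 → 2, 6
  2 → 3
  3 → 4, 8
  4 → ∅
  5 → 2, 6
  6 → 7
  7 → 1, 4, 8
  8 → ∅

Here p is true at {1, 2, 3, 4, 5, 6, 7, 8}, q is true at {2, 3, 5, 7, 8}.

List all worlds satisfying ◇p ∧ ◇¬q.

{1, 3, 5, 7}

1: ◇p is T, ◇¬q is T. ✓
2: ◇p is T, ◇¬q is F. ✗
3: ◇p is T, ◇¬q is T. ✓
4: ◇p is F, ◇¬q is F. ✗
5: ◇p is T, ◇¬q is T. ✓
6: ◇p is T, ◇¬q is F. ✗
7: ◇p is T, ◇¬q is T. ✓
8: ◇p is F, ◇¬q is F. ✗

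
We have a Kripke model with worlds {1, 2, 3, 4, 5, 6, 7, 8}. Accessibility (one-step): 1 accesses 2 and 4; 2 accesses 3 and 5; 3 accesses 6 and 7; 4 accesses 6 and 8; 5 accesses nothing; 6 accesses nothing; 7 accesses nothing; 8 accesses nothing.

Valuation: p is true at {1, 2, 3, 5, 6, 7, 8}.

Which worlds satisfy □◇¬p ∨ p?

{1, 2, 3, 5, 6, 7, 8}

1: □◇¬p is F, p is T. ✓
2: □◇¬p is F, p is T. ✓
3: □◇¬p is F, p is T. ✓
4: □◇¬p is F, p is F. ✗
5: □◇¬p is T, p is T. ✓
6: □◇¬p is T, p is T. ✓
7: □◇¬p is T, p is T. ✓
8: □◇¬p is T, p is T. ✓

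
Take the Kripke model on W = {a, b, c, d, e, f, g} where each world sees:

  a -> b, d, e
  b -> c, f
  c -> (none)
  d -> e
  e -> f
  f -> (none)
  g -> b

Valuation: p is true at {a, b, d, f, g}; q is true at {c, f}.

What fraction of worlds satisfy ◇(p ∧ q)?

2/7

a: successors {b, d, e}; p ∧ q there: b:F, d:F, e:F. ✗
b: successors {c, f}; p ∧ q there: c:F, f:T. ✓
c: no successors, so ◇(p ∧ q) fails. ✗
d: successors {e}; p ∧ q there: e:F. ✗
e: successors {f}; p ∧ q there: f:T. ✓
f: no successors, so ◇(p ∧ q) fails. ✗
g: successors {b}; p ∧ q there: b:F. ✗
That's 2 of 7 worlds, so 2/7.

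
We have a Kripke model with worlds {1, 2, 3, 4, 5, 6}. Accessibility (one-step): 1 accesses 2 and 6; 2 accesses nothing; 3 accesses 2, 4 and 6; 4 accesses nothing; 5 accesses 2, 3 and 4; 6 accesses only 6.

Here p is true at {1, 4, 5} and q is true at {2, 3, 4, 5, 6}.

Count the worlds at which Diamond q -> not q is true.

3

1: Diamond q is T, not q is T. ✓
2: Diamond q is F, not q is F. ✓
3: Diamond q is T, not q is F. ✗
4: Diamond q is F, not q is F. ✓
5: Diamond q is T, not q is F. ✗
6: Diamond q is T, not q is F. ✗
Satisfying worlds: {1, 2, 4}.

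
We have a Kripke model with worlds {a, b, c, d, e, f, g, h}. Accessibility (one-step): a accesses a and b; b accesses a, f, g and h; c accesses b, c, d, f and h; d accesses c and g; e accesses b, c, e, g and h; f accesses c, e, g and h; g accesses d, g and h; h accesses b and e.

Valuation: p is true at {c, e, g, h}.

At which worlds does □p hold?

{d, f}

a: successors {a, b}; p there: a:F, b:F. ✗
b: successors {a, f, g, h}; p there: a:F, f:F, g:T, h:T. ✗
c: successors {b, c, d, f, h}; p there: b:F, c:T, d:F, f:F, h:T. ✗
d: successors {c, g}; p there: c:T, g:T. ✓
e: successors {b, c, e, g, h}; p there: b:F, c:T, e:T, g:T, h:T. ✗
f: successors {c, e, g, h}; p there: c:T, e:T, g:T, h:T. ✓
g: successors {d, g, h}; p there: d:F, g:T, h:T. ✗
h: successors {b, e}; p there: b:F, e:T. ✗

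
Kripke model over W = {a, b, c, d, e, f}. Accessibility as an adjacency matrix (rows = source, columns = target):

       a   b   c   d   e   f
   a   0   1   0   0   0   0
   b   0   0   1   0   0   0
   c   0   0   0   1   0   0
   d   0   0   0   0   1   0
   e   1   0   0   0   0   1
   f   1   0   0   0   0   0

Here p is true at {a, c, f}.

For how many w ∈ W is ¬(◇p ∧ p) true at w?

5

a: ◇p ∧ p is F. ✓
b: ◇p ∧ p is F. ✓
c: ◇p ∧ p is F. ✓
d: ◇p ∧ p is F. ✓
e: ◇p ∧ p is F. ✓
f: ◇p ∧ p is T. ✗
Satisfying worlds: {a, b, c, d, e}.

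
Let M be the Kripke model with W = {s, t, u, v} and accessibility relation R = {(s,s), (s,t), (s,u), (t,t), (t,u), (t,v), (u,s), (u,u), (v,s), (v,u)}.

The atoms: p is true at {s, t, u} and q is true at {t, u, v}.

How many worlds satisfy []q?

1

s: successors {s, t, u}; q there: s:F, t:T, u:T. ✗
t: successors {t, u, v}; q there: t:T, u:T, v:T. ✓
u: successors {s, u}; q there: s:F, u:T. ✗
v: successors {s, u}; q there: s:F, u:T. ✗
Satisfying worlds: {t}.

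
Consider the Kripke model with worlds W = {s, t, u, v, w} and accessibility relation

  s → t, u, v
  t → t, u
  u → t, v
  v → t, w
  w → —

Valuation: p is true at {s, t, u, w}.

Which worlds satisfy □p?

{t, v, w}

s: successors {t, u, v}; p there: t:T, u:T, v:F. ✗
t: successors {t, u}; p there: t:T, u:T. ✓
u: successors {t, v}; p there: t:T, v:F. ✗
v: successors {t, w}; p there: t:T, w:T. ✓
w: no successors, so □p holds vacuously. ✓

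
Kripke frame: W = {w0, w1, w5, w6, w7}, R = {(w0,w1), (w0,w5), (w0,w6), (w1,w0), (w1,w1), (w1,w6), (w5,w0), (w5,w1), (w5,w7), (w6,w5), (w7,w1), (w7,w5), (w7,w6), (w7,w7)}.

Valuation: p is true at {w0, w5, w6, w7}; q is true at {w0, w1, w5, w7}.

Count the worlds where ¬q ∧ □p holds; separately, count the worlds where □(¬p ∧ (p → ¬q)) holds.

1 and 0

For ¬q ∧ □p:
w0: ¬q is F, □p is F. ✗
w1: ¬q is F, □p is F. ✗
w5: ¬q is F, □p is F. ✗
w6: ¬q is T, □p is T. ✓
w7: ¬q is F, □p is F. ✗
— 1 world.
For □(¬p ∧ (p → ¬q)):
w0: successors {w1, w5, w6}; ¬p ∧ (p → ¬q) there: w1:T, w5:F, w6:F. ✗
w1: successors {w0, w1, w6}; ¬p ∧ (p → ¬q) there: w0:F, w1:T, w6:F. ✗
w5: successors {w0, w1, w7}; ¬p ∧ (p → ¬q) there: w0:F, w1:T, w7:F. ✗
w6: successors {w5}; ¬p ∧ (p → ¬q) there: w5:F. ✗
w7: successors {w1, w5, w6, w7}; ¬p ∧ (p → ¬q) there: w1:T, w5:F, w6:F, w7:F. ✗
— 0 worlds.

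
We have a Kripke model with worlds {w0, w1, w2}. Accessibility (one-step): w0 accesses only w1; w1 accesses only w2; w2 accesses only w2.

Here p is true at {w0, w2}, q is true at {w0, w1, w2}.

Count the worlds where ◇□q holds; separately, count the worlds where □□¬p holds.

3 and 0

For ◇□q:
w0: successors {w1}; □q there: w1:T. ✓
w1: successors {w2}; □q there: w2:T. ✓
w2: successors {w2}; □q there: w2:T. ✓
— 3 worlds.
For □□¬p:
w0: successors {w1}; □¬p there: w1:F. ✗
w1: successors {w2}; □¬p there: w2:F. ✗
w2: successors {w2}; □¬p there: w2:F. ✗
— 0 worlds.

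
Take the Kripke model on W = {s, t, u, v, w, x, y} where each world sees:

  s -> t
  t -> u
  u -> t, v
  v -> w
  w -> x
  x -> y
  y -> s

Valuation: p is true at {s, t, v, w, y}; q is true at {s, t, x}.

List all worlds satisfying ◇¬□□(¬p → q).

{t, y}

s: successors {t}; ¬□□(¬p → q) there: t:F. ✗
t: successors {u}; ¬□□(¬p → q) there: u:T. ✓
u: successors {t, v}; ¬□□(¬p → q) there: t:F, v:F. ✗
v: successors {w}; ¬□□(¬p → q) there: w:F. ✗
w: successors {x}; ¬□□(¬p → q) there: x:F. ✗
x: successors {y}; ¬□□(¬p → q) there: y:F. ✗
y: successors {s}; ¬□□(¬p → q) there: s:T. ✓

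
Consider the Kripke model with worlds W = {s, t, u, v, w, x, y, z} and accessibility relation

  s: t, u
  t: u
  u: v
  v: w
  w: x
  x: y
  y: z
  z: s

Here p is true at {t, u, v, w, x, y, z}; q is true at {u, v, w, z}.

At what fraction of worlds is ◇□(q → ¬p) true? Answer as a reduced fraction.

s: successors {t, u}; □(q → ¬p) there: t:F, u:F. ✗
t: successors {u}; □(q → ¬p) there: u:F. ✗
u: successors {v}; □(q → ¬p) there: v:F. ✗
v: successors {w}; □(q → ¬p) there: w:T. ✓
w: successors {x}; □(q → ¬p) there: x:T. ✓
x: successors {y}; □(q → ¬p) there: y:F. ✗
y: successors {z}; □(q → ¬p) there: z:T. ✓
z: successors {s}; □(q → ¬p) there: s:F. ✗
That's 3 of 8 worlds, so 3/8.

3/8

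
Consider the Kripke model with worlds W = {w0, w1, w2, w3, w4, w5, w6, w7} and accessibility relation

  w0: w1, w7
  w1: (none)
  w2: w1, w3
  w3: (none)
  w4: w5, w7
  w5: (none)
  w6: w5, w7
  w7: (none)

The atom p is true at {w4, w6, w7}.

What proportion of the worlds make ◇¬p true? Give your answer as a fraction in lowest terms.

1/2

w0: successors {w1, w7}; ¬p there: w1:T, w7:F. ✓
w1: no successors, so ◇¬p fails. ✗
w2: successors {w1, w3}; ¬p there: w1:T, w3:T. ✓
w3: no successors, so ◇¬p fails. ✗
w4: successors {w5, w7}; ¬p there: w5:T, w7:F. ✓
w5: no successors, so ◇¬p fails. ✗
w6: successors {w5, w7}; ¬p there: w5:T, w7:F. ✓
w7: no successors, so ◇¬p fails. ✗
That's 4 of 8 worlds, so 4/8 = 1/2.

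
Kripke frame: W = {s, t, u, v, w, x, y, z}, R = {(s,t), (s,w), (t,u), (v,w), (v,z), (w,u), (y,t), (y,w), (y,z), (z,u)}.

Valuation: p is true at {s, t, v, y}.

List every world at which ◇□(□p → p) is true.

s: successors {t, w}; □(□p → p) there: t:F, w:F. ✗
t: successors {u}; □(□p → p) there: u:T. ✓
u: no successors, so ◇□(□p → p) fails. ✗
v: successors {w, z}; □(□p → p) there: w:F, z:F. ✗
w: successors {u}; □(□p → p) there: u:T. ✓
x: no successors, so ◇□(□p → p) fails. ✗
y: successors {t, w, z}; □(□p → p) there: t:F, w:F, z:F. ✗
z: successors {u}; □(□p → p) there: u:T. ✓

{t, w, z}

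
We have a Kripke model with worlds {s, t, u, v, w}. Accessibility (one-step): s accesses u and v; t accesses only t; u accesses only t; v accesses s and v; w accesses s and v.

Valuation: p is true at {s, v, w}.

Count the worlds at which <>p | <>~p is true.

5

s: <>p is T, <>~p is T. ✓
t: <>p is F, <>~p is T. ✓
u: <>p is F, <>~p is T. ✓
v: <>p is T, <>~p is F. ✓
w: <>p is T, <>~p is F. ✓
Satisfying worlds: {s, t, u, v, w}.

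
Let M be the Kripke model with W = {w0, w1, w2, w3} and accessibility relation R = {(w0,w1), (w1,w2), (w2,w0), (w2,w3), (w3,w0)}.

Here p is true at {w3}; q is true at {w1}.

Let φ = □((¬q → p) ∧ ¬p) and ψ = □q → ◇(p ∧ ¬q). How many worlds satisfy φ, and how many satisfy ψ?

1 and 3

For □((¬q → p) ∧ ¬p):
w0: successors {w1}; (¬q → p) ∧ ¬p there: w1:T. ✓
w1: successors {w2}; (¬q → p) ∧ ¬p there: w2:F. ✗
w2: successors {w0, w3}; (¬q → p) ∧ ¬p there: w0:F, w3:F. ✗
w3: successors {w0}; (¬q → p) ∧ ¬p there: w0:F. ✗
— 1 world.
For □q → ◇(p ∧ ¬q):
w0: □q is T, ◇(p ∧ ¬q) is F. ✗
w1: □q is F, ◇(p ∧ ¬q) is F. ✓
w2: □q is F, ◇(p ∧ ¬q) is T. ✓
w3: □q is F, ◇(p ∧ ¬q) is F. ✓
— 3 worlds.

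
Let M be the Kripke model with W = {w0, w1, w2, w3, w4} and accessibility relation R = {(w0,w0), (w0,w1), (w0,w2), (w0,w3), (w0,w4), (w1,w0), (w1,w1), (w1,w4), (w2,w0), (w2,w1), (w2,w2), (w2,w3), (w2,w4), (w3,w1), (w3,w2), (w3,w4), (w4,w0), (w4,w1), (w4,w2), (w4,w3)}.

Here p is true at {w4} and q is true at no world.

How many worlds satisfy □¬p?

1

w0: successors {w0, w1, w2, w3, w4}; ¬p there: w0:T, w1:T, w2:T, w3:T, w4:F. ✗
w1: successors {w0, w1, w4}; ¬p there: w0:T, w1:T, w4:F. ✗
w2: successors {w0, w1, w2, w3, w4}; ¬p there: w0:T, w1:T, w2:T, w3:T, w4:F. ✗
w3: successors {w1, w2, w4}; ¬p there: w1:T, w2:T, w4:F. ✗
w4: successors {w0, w1, w2, w3}; ¬p there: w0:T, w1:T, w2:T, w3:T. ✓
Satisfying worlds: {w4}.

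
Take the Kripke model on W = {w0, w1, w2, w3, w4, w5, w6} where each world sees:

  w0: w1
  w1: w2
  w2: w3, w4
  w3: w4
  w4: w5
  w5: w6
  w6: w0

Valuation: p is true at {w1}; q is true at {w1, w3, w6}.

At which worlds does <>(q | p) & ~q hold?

w0: <>(q | p) is T, ~q is T. ✓
w1: <>(q | p) is F, ~q is F. ✗
w2: <>(q | p) is T, ~q is T. ✓
w3: <>(q | p) is F, ~q is F. ✗
w4: <>(q | p) is F, ~q is T. ✗
w5: <>(q | p) is T, ~q is T. ✓
w6: <>(q | p) is F, ~q is F. ✗

{w0, w2, w5}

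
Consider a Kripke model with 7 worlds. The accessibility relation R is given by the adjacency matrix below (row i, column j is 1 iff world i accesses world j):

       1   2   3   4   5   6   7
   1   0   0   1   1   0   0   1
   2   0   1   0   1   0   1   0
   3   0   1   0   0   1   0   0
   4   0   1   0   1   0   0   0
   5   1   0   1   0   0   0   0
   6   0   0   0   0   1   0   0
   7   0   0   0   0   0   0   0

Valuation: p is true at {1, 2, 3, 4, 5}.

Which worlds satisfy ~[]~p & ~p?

{6}

1: ~[]~p is T, ~p is F. ✗
2: ~[]~p is T, ~p is F. ✗
3: ~[]~p is T, ~p is F. ✗
4: ~[]~p is T, ~p is F. ✗
5: ~[]~p is T, ~p is F. ✗
6: ~[]~p is T, ~p is T. ✓
7: ~[]~p is F, ~p is T. ✗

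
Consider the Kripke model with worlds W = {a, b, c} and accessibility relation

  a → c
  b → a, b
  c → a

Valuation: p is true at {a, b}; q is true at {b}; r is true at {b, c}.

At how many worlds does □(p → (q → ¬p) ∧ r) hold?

1

a: successors {c}; p → (q → ¬p) ∧ r there: c:T. ✓
b: successors {a, b}; p → (q → ¬p) ∧ r there: a:F, b:F. ✗
c: successors {a}; p → (q → ¬p) ∧ r there: a:F. ✗
Satisfying worlds: {a}.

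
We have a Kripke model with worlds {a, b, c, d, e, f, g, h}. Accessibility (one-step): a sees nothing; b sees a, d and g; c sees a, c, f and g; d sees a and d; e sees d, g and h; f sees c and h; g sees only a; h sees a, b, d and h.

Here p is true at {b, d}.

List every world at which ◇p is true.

a: no successors, so ◇p fails. ✗
b: successors {a, d, g}; p there: a:F, d:T, g:F. ✓
c: successors {a, c, f, g}; p there: a:F, c:F, f:F, g:F. ✗
d: successors {a, d}; p there: a:F, d:T. ✓
e: successors {d, g, h}; p there: d:T, g:F, h:F. ✓
f: successors {c, h}; p there: c:F, h:F. ✗
g: successors {a}; p there: a:F. ✗
h: successors {a, b, d, h}; p there: a:F, b:T, d:T, h:F. ✓

{b, d, e, h}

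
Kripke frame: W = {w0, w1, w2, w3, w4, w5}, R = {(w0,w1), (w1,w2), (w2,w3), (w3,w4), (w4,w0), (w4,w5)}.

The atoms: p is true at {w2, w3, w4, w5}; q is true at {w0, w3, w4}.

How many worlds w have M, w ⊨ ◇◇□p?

w0: successors {w1}; ◇□p there: w1:T. ✓
w1: successors {w2}; ◇□p there: w2:T. ✓
w2: successors {w3}; ◇□p there: w3:F. ✗
w3: successors {w4}; ◇□p there: w4:T. ✓
w4: successors {w0, w5}; ◇□p there: w0:T, w5:F. ✓
w5: no successors, so ◇◇□p fails. ✗
Satisfying worlds: {w0, w1, w3, w4}.

4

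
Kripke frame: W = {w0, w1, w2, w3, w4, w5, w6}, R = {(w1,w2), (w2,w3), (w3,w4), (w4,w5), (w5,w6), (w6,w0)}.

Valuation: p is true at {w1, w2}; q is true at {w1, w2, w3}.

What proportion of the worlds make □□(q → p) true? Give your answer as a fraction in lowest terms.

6/7

w0: no successors, so □□(q → p) holds vacuously. ✓
w1: successors {w2}; □(q → p) there: w2:F. ✗
w2: successors {w3}; □(q → p) there: w3:T. ✓
w3: successors {w4}; □(q → p) there: w4:T. ✓
w4: successors {w5}; □(q → p) there: w5:T. ✓
w5: successors {w6}; □(q → p) there: w6:T. ✓
w6: successors {w0}; □(q → p) there: w0:T. ✓
That's 6 of 7 worlds, so 6/7.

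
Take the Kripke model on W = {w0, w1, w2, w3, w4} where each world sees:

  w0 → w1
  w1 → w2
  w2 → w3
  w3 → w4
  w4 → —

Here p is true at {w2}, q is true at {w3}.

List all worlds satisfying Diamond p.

{w1}

w0: successors {w1}; p there: w1:F. ✗
w1: successors {w2}; p there: w2:T. ✓
w2: successors {w3}; p there: w3:F. ✗
w3: successors {w4}; p there: w4:F. ✗
w4: no successors, so Diamond p fails. ✗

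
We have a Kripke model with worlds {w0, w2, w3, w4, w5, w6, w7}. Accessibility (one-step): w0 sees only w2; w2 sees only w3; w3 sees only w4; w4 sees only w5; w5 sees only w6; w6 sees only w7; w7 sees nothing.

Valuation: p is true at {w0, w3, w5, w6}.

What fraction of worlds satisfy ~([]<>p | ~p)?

w0: []<>p | ~p is T. ✗
w2: []<>p | ~p is T. ✗
w3: []<>p | ~p is T. ✗
w4: []<>p | ~p is T. ✗
w5: []<>p | ~p is F. ✓
w6: []<>p | ~p is F. ✓
w7: []<>p | ~p is T. ✗
That's 2 of 7 worlds, so 2/7.

2/7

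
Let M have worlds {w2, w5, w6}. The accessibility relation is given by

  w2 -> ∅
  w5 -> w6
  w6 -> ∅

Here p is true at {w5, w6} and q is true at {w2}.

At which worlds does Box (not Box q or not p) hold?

{w2, w6}

w2: no successors, so Box (not Box q or not p) holds vacuously. ✓
w5: successors {w6}; not Box q or not p there: w6:F. ✗
w6: no successors, so Box (not Box q or not p) holds vacuously. ✓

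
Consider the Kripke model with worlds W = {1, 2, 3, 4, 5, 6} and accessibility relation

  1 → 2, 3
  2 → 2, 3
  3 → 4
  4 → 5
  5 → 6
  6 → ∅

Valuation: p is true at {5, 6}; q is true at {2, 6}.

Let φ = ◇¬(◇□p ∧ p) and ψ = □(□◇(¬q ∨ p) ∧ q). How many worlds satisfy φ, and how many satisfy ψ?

4 and 2

For ◇¬(◇□p ∧ p):
1: successors {2, 3}; ¬(◇□p ∧ p) there: 2:T, 3:T. ✓
2: successors {2, 3}; ¬(◇□p ∧ p) there: 2:T, 3:T. ✓
3: successors {4}; ¬(◇□p ∧ p) there: 4:T. ✓
4: successors {5}; ¬(◇□p ∧ p) there: 5:F. ✗
5: successors {6}; ¬(◇□p ∧ p) there: 6:T. ✓
6: no successors, so ◇¬(◇□p ∧ p) fails. ✗
— 4 worlds.
For □(□◇(¬q ∨ p) ∧ q):
1: successors {2, 3}; □◇(¬q ∨ p) ∧ q there: 2:T, 3:F. ✗
2: successors {2, 3}; □◇(¬q ∨ p) ∧ q there: 2:T, 3:F. ✗
3: successors {4}; □◇(¬q ∨ p) ∧ q there: 4:F. ✗
4: successors {5}; □◇(¬q ∨ p) ∧ q there: 5:F. ✗
5: successors {6}; □◇(¬q ∨ p) ∧ q there: 6:T. ✓
6: no successors, so □(□◇(¬q ∨ p) ∧ q) holds vacuously. ✓
— 2 worlds.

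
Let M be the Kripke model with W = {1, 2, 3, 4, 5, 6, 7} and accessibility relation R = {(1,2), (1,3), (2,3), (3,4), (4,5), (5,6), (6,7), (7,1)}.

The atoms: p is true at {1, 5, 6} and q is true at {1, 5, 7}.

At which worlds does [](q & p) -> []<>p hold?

1: [](q & p) is F, []<>p is F. ✓
2: [](q & p) is F, []<>p is F. ✓
3: [](q & p) is F, []<>p is T. ✓
4: [](q & p) is T, []<>p is T. ✓
5: [](q & p) is F, []<>p is F. ✓
6: [](q & p) is F, []<>p is T. ✓
7: [](q & p) is T, []<>p is F. ✗

{1, 2, 3, 4, 5, 6}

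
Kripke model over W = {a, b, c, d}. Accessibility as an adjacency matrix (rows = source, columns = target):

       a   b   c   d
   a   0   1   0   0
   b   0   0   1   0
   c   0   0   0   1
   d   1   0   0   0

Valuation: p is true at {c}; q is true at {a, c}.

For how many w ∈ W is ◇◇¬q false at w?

a: successors {b}; ◇¬q there: b:F. ✗
b: successors {c}; ◇¬q there: c:T. ✓
c: successors {d}; ◇¬q there: d:F. ✗
d: successors {a}; ◇¬q there: a:T. ✓
Satisfying worlds: {b, d}.
So ◇◇¬q fails at the other 2 worlds.

2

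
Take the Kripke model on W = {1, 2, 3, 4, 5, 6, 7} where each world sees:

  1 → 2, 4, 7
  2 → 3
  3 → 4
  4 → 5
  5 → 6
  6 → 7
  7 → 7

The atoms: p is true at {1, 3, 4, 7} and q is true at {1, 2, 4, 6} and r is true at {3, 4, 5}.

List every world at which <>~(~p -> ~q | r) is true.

1: successors {2, 4, 7}; ~(~p -> ~q | r) there: 2:T, 4:F, 7:F. ✓
2: successors {3}; ~(~p -> ~q | r) there: 3:F. ✗
3: successors {4}; ~(~p -> ~q | r) there: 4:F. ✗
4: successors {5}; ~(~p -> ~q | r) there: 5:F. ✗
5: successors {6}; ~(~p -> ~q | r) there: 6:T. ✓
6: successors {7}; ~(~p -> ~q | r) there: 7:F. ✗
7: successors {7}; ~(~p -> ~q | r) there: 7:F. ✗

{1, 5}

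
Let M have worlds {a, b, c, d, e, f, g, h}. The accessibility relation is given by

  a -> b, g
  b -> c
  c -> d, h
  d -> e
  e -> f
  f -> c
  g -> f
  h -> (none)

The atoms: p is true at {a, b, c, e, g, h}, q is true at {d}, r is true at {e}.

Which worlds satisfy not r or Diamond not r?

{a, b, c, d, e, f, g, h}

a: not r is T, Diamond not r is T. ✓
b: not r is T, Diamond not r is T. ✓
c: not r is T, Diamond not r is T. ✓
d: not r is T, Diamond not r is F. ✓
e: not r is F, Diamond not r is T. ✓
f: not r is T, Diamond not r is T. ✓
g: not r is T, Diamond not r is T. ✓
h: not r is T, Diamond not r is F. ✓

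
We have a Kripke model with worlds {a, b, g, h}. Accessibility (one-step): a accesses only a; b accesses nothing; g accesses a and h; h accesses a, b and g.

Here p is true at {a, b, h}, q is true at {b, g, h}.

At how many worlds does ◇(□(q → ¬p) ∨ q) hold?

a: successors {a}; □(q → ¬p) ∨ q there: a:T. ✓
b: no successors, so ◇(□(q → ¬p) ∨ q) fails. ✗
g: successors {a, h}; □(q → ¬p) ∨ q there: a:T, h:T. ✓
h: successors {a, b, g}; □(q → ¬p) ∨ q there: a:T, b:T, g:T. ✓
Satisfying worlds: {a, g, h}.

3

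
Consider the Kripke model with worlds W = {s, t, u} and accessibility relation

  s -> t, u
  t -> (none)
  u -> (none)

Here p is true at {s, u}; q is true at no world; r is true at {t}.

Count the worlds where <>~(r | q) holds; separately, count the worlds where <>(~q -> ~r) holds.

1 and 1

For <>~(r | q):
s: successors {t, u}; ~(r | q) there: t:F, u:T. ✓
t: no successors, so <>~(r | q) fails. ✗
u: no successors, so <>~(r | q) fails. ✗
— 1 world.
For <>(~q -> ~r):
s: successors {t, u}; ~q -> ~r there: t:F, u:T. ✓
t: no successors, so <>(~q -> ~r) fails. ✗
u: no successors, so <>(~q -> ~r) fails. ✗
— 1 world.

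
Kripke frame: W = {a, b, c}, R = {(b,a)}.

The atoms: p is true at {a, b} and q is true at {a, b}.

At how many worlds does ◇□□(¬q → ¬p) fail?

2

a: no successors, so ◇□□(¬q → ¬p) fails. ✗
b: successors {a}; □□(¬q → ¬p) there: a:T. ✓
c: no successors, so ◇□□(¬q → ¬p) fails. ✗
Satisfying worlds: {b}.
So ◇□□(¬q → ¬p) fails at the other 2 worlds.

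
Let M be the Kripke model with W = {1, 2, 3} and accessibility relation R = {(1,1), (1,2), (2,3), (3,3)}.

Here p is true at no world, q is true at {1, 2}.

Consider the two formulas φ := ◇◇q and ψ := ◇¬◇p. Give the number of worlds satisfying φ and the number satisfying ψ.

For ◇◇q:
1: successors {1, 2}; ◇q there: 1:T, 2:F. ✓
2: successors {3}; ◇q there: 3:F. ✗
3: successors {3}; ◇q there: 3:F. ✗
— 1 world.
For ◇¬◇p:
1: successors {1, 2}; ¬◇p there: 1:T, 2:T. ✓
2: successors {3}; ¬◇p there: 3:T. ✓
3: successors {3}; ¬◇p there: 3:T. ✓
— 3 worlds.

1 and 3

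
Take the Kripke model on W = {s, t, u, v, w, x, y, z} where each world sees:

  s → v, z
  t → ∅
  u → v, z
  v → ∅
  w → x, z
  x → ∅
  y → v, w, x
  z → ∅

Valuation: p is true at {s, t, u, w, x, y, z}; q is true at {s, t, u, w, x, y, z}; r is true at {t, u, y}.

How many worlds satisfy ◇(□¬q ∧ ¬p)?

s: successors {v, z}; □¬q ∧ ¬p there: v:T, z:F. ✓
t: no successors, so ◇(□¬q ∧ ¬p) fails. ✗
u: successors {v, z}; □¬q ∧ ¬p there: v:T, z:F. ✓
v: no successors, so ◇(□¬q ∧ ¬p) fails. ✗
w: successors {x, z}; □¬q ∧ ¬p there: x:F, z:F. ✗
x: no successors, so ◇(□¬q ∧ ¬p) fails. ✗
y: successors {v, w, x}; □¬q ∧ ¬p there: v:T, w:F, x:F. ✓
z: no successors, so ◇(□¬q ∧ ¬p) fails. ✗
Satisfying worlds: {s, u, y}.

3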